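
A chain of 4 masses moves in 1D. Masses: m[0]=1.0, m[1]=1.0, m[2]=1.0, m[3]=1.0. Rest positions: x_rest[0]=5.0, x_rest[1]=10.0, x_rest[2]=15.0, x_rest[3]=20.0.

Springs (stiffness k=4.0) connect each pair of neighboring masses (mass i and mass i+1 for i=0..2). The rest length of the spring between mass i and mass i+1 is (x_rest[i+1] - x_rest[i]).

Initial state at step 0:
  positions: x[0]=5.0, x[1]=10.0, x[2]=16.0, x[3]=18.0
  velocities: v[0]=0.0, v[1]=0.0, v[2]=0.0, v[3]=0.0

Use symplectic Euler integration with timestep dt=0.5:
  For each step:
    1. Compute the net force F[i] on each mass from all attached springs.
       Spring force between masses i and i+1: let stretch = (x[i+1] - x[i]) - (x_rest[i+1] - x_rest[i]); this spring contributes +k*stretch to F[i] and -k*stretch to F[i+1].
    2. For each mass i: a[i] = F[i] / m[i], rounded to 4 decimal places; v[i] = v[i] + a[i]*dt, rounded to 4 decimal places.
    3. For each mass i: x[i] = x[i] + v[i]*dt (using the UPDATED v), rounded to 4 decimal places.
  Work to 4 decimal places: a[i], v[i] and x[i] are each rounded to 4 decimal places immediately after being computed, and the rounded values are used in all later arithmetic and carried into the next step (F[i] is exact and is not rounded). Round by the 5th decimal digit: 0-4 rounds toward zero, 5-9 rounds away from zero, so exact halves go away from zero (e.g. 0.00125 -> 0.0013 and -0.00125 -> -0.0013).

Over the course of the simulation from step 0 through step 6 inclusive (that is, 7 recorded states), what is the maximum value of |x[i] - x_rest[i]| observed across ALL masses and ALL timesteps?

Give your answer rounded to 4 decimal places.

Answer: 3.0000

Derivation:
Step 0: x=[5.0000 10.0000 16.0000 18.0000] v=[0.0000 0.0000 0.0000 0.0000]
Step 1: x=[5.0000 11.0000 12.0000 21.0000] v=[0.0000 2.0000 -8.0000 6.0000]
Step 2: x=[6.0000 7.0000 16.0000 20.0000] v=[2.0000 -8.0000 8.0000 -2.0000]
Step 3: x=[3.0000 11.0000 15.0000 20.0000] v=[-6.0000 8.0000 -2.0000 0.0000]
Step 4: x=[3.0000 11.0000 15.0000 20.0000] v=[0.0000 0.0000 0.0000 0.0000]
Step 5: x=[6.0000 7.0000 16.0000 20.0000] v=[6.0000 -8.0000 2.0000 0.0000]
Step 6: x=[5.0000 11.0000 12.0000 21.0000] v=[-2.0000 8.0000 -8.0000 2.0000]
Max displacement = 3.0000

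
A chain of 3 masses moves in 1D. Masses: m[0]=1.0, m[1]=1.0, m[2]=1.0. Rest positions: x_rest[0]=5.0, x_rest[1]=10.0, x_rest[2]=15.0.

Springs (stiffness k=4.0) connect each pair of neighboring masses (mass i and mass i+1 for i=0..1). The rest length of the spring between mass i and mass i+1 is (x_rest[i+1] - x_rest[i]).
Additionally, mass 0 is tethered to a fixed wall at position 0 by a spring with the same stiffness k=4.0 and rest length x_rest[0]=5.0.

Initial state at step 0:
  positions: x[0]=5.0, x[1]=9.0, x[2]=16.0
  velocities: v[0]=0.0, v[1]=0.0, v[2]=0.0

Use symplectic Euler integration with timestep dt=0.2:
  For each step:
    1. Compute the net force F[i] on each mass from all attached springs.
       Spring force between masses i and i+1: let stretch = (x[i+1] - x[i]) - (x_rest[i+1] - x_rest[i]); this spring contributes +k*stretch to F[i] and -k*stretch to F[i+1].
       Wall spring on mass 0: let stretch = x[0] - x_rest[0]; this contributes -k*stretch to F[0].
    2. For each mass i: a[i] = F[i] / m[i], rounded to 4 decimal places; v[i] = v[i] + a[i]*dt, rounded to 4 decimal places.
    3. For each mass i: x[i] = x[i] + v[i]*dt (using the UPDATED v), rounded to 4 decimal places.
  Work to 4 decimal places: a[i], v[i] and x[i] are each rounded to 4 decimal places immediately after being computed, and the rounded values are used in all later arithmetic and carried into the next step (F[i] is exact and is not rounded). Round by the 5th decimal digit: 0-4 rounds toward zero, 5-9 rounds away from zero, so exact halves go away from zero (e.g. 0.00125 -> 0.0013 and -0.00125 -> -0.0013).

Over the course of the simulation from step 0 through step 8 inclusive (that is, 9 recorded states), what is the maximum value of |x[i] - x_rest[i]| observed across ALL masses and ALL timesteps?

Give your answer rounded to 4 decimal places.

Step 0: x=[5.0000 9.0000 16.0000] v=[0.0000 0.0000 0.0000]
Step 1: x=[4.8400 9.4800 15.6800] v=[-0.8000 2.4000 -1.6000]
Step 2: x=[4.6480 10.2096 15.1680] v=[-0.9600 3.6480 -2.5600]
Step 3: x=[4.6022 10.8427 14.6627] v=[-0.2291 3.1654 -2.5267]
Step 4: x=[4.8185 11.0885 14.3462] v=[1.0815 1.2290 -1.5827]
Step 5: x=[5.2670 10.8523 14.3084] v=[2.2427 -1.1808 -0.1889]
Step 6: x=[5.7665 10.2755 14.5176] v=[2.4973 -2.8842 1.0462]
Step 7: x=[6.0648 9.6560 14.8481] v=[1.4913 -3.0977 1.6525]
Step 8: x=[5.9673 9.2926 15.1479] v=[-0.4876 -1.8170 1.4988]
Max displacement = 1.0885

Answer: 1.0885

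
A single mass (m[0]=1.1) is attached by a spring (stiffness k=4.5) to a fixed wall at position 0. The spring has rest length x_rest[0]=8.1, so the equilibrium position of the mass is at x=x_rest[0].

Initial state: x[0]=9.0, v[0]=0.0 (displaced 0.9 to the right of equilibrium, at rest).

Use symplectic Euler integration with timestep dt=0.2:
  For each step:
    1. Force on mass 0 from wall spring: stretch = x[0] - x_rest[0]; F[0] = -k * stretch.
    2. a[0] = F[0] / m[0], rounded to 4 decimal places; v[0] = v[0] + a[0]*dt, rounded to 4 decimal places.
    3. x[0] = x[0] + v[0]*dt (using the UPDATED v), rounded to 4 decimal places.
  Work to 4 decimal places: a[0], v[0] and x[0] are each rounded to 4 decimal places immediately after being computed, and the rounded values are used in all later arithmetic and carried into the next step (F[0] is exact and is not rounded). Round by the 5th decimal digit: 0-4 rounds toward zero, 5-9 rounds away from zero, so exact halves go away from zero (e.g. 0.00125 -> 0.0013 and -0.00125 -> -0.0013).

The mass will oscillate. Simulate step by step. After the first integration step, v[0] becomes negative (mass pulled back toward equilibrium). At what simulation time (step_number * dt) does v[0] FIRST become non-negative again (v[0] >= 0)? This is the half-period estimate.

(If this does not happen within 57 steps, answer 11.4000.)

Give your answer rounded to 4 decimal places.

Answer: 1.6000

Derivation:
Step 0: x=[9.0000] v=[0.0000]
Step 1: x=[8.8527] v=[-0.7364]
Step 2: x=[8.5823] v=[-1.3522]
Step 3: x=[8.2329] v=[-1.7468]
Step 4: x=[7.8618] v=[-1.8555]
Step 5: x=[7.5297] v=[-1.6606]
Step 6: x=[7.2909] v=[-1.1940]
Step 7: x=[7.1845] v=[-0.5320]
Step 8: x=[7.2279] v=[0.2170]
First v>=0 after going negative at step 8, time=1.6000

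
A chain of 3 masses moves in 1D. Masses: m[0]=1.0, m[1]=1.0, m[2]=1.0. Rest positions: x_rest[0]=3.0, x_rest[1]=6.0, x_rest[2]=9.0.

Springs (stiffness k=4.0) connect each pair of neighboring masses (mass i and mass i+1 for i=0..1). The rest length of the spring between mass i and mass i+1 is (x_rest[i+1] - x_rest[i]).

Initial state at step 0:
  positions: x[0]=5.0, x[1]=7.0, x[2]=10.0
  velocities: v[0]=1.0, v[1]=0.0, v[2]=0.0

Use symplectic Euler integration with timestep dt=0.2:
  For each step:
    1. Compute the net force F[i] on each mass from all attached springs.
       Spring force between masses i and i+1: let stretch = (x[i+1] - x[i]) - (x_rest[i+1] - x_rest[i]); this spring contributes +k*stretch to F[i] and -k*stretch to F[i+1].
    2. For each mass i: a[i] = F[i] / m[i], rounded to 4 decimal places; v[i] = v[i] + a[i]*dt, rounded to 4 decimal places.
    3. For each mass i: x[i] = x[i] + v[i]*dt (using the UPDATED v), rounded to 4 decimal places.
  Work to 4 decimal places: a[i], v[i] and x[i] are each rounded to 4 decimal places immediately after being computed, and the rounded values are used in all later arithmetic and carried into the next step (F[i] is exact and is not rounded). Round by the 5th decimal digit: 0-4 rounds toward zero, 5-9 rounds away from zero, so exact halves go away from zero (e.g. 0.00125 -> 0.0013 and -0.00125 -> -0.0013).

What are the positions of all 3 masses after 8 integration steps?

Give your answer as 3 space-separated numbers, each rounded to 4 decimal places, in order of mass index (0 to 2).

Step 0: x=[5.0000 7.0000 10.0000] v=[1.0000 0.0000 0.0000]
Step 1: x=[5.0400 7.1600 10.0000] v=[0.2000 0.8000 0.0000]
Step 2: x=[4.9392 7.4352 10.0256] v=[-0.5040 1.3760 0.1280]
Step 3: x=[4.7578 7.7255 10.1167] v=[-0.9072 1.4515 0.4557]
Step 4: x=[4.5712 7.9236 10.3052] v=[-0.9330 0.9903 0.9427]
Step 5: x=[4.4410 7.9663 10.5927] v=[-0.6511 0.2137 1.4374]
Step 6: x=[4.3948 7.8652 10.9400] v=[-0.2309 -0.5054 1.7363]
Step 7: x=[4.4239 7.7008 11.2753] v=[0.1454 -0.8219 1.6765]
Step 8: x=[4.4973 7.5840 11.5187] v=[0.3669 -0.5838 1.2169]

Answer: 4.4973 7.5840 11.5187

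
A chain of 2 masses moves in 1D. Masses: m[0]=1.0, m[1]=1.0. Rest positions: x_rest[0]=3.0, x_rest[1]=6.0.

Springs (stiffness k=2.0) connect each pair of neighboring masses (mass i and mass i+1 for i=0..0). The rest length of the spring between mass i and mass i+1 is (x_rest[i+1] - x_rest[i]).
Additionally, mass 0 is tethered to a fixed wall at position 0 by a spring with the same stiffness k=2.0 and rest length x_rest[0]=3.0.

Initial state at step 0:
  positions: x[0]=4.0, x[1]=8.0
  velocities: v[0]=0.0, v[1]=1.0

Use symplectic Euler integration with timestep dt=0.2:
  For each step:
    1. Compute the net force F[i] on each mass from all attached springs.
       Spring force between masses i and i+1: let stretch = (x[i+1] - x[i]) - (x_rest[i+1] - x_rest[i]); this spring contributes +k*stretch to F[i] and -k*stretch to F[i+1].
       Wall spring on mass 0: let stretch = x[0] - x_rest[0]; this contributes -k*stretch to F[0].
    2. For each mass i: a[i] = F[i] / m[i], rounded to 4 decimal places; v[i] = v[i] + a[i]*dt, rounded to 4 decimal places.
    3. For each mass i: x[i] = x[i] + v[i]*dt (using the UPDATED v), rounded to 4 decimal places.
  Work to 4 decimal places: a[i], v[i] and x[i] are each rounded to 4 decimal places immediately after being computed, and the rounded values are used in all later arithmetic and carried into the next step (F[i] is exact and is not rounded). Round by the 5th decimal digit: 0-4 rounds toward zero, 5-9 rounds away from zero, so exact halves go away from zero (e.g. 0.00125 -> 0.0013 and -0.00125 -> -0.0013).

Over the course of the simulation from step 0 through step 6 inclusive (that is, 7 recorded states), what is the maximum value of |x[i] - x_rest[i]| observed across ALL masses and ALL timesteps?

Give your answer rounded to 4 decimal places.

Answer: 2.1504

Derivation:
Step 0: x=[4.0000 8.0000] v=[0.0000 1.0000]
Step 1: x=[4.0000 8.1200] v=[0.0000 0.6000]
Step 2: x=[4.0096 8.1504] v=[0.0480 0.1520]
Step 3: x=[4.0297 8.0895] v=[0.1005 -0.3043]
Step 4: x=[4.0522 7.9439] v=[0.1125 -0.7282]
Step 5: x=[4.0619 7.7269] v=[0.0483 -1.0849]
Step 6: x=[4.0398 7.4567] v=[-0.1105 -1.3509]
Max displacement = 2.1504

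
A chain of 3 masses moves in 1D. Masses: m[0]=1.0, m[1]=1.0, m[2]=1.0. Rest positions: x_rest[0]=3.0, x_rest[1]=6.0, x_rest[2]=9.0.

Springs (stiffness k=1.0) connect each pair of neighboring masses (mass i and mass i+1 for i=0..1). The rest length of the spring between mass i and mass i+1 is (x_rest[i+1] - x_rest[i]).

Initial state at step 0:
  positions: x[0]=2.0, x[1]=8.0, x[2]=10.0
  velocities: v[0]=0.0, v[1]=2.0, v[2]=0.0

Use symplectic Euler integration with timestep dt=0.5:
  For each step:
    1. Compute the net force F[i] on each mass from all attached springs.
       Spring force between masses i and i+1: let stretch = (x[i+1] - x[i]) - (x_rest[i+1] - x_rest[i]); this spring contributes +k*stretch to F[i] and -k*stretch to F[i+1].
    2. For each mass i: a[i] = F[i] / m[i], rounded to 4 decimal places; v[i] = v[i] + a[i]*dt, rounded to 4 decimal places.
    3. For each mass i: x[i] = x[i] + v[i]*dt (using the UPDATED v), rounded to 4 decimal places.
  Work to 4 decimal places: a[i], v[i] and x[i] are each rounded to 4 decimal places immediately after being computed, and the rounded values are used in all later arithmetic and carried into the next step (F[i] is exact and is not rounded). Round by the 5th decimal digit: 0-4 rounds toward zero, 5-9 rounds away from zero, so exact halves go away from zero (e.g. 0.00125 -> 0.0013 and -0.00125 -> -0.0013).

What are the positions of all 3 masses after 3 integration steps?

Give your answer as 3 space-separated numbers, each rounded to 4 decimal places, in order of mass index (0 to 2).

Answer: 5.4219 6.5625 11.0157

Derivation:
Step 0: x=[2.0000 8.0000 10.0000] v=[0.0000 2.0000 0.0000]
Step 1: x=[2.7500 8.0000 10.2500] v=[1.5000 0.0000 0.5000]
Step 2: x=[4.0625 7.2500 10.6875] v=[2.6250 -1.5000 0.8750]
Step 3: x=[5.4219 6.5625 11.0157] v=[2.7188 -1.3750 0.6563]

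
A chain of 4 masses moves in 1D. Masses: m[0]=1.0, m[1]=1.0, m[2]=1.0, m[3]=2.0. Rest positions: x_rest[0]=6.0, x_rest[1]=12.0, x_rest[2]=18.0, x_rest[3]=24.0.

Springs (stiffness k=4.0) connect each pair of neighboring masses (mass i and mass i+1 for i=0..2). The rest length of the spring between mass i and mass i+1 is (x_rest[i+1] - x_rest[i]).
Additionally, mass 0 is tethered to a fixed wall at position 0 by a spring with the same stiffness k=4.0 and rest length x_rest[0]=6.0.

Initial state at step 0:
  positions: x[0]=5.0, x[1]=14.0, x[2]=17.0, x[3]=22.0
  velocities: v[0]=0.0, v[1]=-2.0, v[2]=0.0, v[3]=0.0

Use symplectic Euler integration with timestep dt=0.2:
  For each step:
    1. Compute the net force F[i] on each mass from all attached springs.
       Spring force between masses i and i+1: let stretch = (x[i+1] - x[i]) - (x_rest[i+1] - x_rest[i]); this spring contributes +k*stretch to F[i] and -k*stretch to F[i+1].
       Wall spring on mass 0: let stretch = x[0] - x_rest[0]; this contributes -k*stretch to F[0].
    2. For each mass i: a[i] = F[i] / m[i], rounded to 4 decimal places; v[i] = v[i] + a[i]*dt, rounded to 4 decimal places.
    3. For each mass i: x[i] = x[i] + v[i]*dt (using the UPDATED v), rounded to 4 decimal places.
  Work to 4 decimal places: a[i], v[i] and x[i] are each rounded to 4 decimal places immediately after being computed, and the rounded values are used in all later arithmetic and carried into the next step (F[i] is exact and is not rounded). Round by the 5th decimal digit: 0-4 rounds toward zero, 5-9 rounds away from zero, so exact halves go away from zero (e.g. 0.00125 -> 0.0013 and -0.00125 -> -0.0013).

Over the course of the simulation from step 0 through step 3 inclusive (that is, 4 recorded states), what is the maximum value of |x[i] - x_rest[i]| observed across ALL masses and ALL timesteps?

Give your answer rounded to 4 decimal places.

Step 0: x=[5.0000 14.0000 17.0000 22.0000] v=[0.0000 -2.0000 0.0000 0.0000]
Step 1: x=[5.6400 12.6400 17.3200 22.0800] v=[3.2000 -6.8000 1.6000 0.4000]
Step 2: x=[6.4976 10.9088 17.6528 22.2592] v=[4.2880 -8.6560 1.6640 0.8960]
Step 3: x=[7.0214 9.5508 17.6436 22.5499] v=[2.6189 -6.7898 -0.0461 1.4534]
Max displacement = 2.4492

Answer: 2.4492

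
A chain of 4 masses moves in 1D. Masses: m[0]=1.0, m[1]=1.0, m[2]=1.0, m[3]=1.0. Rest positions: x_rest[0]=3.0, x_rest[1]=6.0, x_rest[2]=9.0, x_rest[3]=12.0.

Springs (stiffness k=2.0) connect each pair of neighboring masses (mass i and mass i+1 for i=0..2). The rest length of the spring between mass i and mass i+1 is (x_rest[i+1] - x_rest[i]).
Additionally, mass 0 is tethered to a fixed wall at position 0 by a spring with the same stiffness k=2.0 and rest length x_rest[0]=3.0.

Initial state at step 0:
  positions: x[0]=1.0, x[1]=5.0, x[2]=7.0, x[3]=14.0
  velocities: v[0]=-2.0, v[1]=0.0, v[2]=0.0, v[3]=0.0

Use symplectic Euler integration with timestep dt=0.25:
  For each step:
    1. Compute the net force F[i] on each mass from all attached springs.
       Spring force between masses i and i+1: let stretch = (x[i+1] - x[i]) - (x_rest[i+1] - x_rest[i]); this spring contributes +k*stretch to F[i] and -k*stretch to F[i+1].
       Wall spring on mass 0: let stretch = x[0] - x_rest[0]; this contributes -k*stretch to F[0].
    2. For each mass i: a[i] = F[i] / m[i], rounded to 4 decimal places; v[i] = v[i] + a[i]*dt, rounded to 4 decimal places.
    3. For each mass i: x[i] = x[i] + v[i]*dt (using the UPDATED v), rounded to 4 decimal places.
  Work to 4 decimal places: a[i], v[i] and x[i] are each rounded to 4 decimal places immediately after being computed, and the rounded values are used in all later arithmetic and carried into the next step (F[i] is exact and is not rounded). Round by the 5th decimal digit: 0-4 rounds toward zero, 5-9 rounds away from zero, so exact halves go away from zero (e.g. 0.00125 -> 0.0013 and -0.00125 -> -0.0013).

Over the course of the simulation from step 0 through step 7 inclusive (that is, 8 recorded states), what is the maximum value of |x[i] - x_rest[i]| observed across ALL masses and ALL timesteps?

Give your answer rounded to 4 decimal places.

Answer: 2.1250

Derivation:
Step 0: x=[1.0000 5.0000 7.0000 14.0000] v=[-2.0000 0.0000 0.0000 0.0000]
Step 1: x=[0.8750 4.7500 7.6250 13.5000] v=[-0.5000 -1.0000 2.5000 -2.0000]
Step 2: x=[1.1250 4.3750 8.6250 12.6406] v=[1.0000 -1.5000 4.0000 -3.4375]
Step 3: x=[1.6406 4.1250 9.5957 11.6543] v=[2.0625 -1.0000 3.8828 -3.9453]
Step 4: x=[2.2617 4.2483 10.1399 10.7857] v=[2.4844 0.4932 2.1768 -3.4746]
Step 5: x=[2.8484 4.8597 10.0284 10.2113] v=[2.3469 2.4457 -0.4461 -2.2975]
Step 6: x=[3.3305 5.8658 9.2937 9.9891] v=[1.9284 4.0244 -2.9390 -0.8890]
Step 7: x=[3.7132 6.9835 8.2174 10.0549] v=[1.5308 4.4707 -4.3053 0.2633]
Max displacement = 2.1250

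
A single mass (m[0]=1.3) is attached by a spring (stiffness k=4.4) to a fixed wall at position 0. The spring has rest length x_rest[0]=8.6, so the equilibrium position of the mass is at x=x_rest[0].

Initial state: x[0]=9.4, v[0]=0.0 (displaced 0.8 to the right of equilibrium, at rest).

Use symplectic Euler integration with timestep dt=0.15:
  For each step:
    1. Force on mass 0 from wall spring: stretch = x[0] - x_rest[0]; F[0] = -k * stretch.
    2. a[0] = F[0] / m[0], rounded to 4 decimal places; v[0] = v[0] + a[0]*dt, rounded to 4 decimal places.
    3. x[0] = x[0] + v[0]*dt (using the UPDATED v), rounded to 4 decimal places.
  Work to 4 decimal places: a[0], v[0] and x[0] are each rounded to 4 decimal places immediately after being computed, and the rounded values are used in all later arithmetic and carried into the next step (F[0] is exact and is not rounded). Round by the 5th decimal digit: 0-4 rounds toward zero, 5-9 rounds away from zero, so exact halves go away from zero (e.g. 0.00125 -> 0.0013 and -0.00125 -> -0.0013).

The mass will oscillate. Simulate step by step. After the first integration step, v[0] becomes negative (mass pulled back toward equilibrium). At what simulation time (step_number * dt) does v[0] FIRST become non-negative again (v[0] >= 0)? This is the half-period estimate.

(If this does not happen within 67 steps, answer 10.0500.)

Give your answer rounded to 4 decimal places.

Step 0: x=[9.4000] v=[0.0000]
Step 1: x=[9.3391] v=[-0.4062]
Step 2: x=[9.2219] v=[-0.7814]
Step 3: x=[9.0573] v=[-1.0971]
Step 4: x=[8.8579] v=[-1.3293]
Step 5: x=[8.6389] v=[-1.4602]
Step 6: x=[8.4169] v=[-1.4800]
Step 7: x=[8.2089] v=[-1.3870]
Step 8: x=[8.0306] v=[-1.1884]
Step 9: x=[7.8957] v=[-0.8993]
Step 10: x=[7.8144] v=[-0.5417]
Step 11: x=[7.7930] v=[-0.1429]
Step 12: x=[7.8330] v=[0.2668]
First v>=0 after going negative at step 12, time=1.8000

Answer: 1.8000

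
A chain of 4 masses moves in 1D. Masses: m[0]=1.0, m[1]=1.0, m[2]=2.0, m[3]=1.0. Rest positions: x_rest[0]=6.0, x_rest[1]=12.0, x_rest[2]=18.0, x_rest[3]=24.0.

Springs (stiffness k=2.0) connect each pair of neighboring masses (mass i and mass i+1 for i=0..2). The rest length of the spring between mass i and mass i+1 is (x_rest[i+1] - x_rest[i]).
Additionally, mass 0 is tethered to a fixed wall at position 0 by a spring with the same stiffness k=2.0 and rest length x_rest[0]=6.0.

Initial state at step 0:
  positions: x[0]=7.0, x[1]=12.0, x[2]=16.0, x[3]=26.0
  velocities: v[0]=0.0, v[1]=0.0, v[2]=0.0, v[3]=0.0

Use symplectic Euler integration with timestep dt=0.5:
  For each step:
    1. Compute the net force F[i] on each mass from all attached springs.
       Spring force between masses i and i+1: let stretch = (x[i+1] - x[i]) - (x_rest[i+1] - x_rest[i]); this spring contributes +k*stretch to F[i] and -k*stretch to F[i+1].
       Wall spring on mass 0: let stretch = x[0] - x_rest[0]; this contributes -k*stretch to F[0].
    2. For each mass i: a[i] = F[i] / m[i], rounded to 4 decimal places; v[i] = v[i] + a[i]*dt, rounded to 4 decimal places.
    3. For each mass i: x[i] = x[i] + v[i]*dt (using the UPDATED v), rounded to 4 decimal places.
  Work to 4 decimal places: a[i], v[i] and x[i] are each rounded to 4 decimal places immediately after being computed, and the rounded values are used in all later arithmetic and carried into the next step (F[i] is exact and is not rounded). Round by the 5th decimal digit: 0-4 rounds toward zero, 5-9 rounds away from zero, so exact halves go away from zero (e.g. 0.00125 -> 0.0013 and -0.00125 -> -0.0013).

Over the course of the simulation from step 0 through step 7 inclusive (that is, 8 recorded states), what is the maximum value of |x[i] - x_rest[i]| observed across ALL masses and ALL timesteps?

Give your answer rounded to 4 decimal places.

Step 0: x=[7.0000 12.0000 16.0000 26.0000] v=[0.0000 0.0000 0.0000 0.0000]
Step 1: x=[6.0000 11.5000 17.5000 24.0000] v=[-2.0000 -1.0000 3.0000 -4.0000]
Step 2: x=[4.7500 11.2500 19.1250 21.7500] v=[-2.5000 -0.5000 3.2500 -4.5000]
Step 3: x=[4.3750 11.6875 19.4375 21.1875] v=[-0.7500 0.8750 0.6250 -1.1250]
Step 4: x=[5.4688 12.3438 18.2500 22.7500] v=[2.1875 1.3125 -2.3750 3.1250]
Step 5: x=[7.2657 12.5157 16.7110 25.0625] v=[3.5937 0.3437 -3.0781 4.6250]
Step 6: x=[8.0547 12.1602 16.2110 26.1993] v=[1.5780 -0.7110 -1.0000 2.2735]
Step 7: x=[6.8691 11.7774 17.1954 25.3419] v=[-2.3712 -0.7657 1.9688 -1.7148]
Max displacement = 2.8125

Answer: 2.8125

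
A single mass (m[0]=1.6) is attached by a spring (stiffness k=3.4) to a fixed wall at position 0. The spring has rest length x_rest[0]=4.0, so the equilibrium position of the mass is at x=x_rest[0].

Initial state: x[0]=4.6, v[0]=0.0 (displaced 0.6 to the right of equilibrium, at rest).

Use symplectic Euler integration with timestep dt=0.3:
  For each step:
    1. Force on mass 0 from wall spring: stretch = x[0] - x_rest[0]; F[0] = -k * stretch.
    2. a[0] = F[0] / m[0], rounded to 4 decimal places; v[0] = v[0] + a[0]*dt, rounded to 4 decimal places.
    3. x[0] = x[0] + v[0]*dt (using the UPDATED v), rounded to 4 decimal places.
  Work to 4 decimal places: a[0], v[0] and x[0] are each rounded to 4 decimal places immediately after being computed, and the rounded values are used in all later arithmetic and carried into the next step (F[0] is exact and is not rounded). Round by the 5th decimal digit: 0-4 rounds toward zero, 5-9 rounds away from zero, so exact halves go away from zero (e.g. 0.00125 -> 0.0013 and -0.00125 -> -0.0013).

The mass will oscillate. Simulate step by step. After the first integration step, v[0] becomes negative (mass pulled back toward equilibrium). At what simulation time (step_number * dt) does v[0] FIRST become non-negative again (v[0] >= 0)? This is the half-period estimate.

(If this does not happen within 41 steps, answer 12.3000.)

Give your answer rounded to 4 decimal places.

Answer: 2.4000

Derivation:
Step 0: x=[4.6000] v=[0.0000]
Step 1: x=[4.4853] v=[-0.3825]
Step 2: x=[4.2777] v=[-0.6919]
Step 3: x=[4.0170] v=[-0.8689]
Step 4: x=[3.7531] v=[-0.8797]
Step 5: x=[3.5364] v=[-0.7223]
Step 6: x=[3.4084] v=[-0.4267]
Step 7: x=[3.3936] v=[-0.0495]
Step 8: x=[3.4947] v=[0.3371]
First v>=0 after going negative at step 8, time=2.4000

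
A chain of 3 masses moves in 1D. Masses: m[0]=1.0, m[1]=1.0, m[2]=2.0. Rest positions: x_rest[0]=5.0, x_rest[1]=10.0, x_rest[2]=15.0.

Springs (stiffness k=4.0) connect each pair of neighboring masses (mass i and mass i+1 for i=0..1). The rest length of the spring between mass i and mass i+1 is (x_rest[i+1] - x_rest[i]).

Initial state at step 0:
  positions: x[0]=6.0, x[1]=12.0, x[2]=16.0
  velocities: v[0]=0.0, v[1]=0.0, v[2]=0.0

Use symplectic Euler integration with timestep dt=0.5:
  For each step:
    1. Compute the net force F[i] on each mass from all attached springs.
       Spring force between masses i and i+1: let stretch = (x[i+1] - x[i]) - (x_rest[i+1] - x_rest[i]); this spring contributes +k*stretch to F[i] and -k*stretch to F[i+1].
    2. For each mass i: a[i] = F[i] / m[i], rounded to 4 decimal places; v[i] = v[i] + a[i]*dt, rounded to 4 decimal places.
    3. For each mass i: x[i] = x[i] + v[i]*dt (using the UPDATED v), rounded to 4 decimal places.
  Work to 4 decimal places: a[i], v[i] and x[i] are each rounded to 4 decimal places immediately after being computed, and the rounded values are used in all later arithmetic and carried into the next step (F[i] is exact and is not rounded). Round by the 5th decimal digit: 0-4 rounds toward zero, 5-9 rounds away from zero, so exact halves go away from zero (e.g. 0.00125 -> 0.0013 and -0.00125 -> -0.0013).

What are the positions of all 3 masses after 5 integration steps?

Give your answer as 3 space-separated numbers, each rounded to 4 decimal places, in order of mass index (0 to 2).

Step 0: x=[6.0000 12.0000 16.0000] v=[0.0000 0.0000 0.0000]
Step 1: x=[7.0000 10.0000 16.5000] v=[2.0000 -4.0000 1.0000]
Step 2: x=[6.0000 11.5000 16.2500] v=[-2.0000 3.0000 -0.5000]
Step 3: x=[5.5000 12.2500 16.1250] v=[-1.0000 1.5000 -0.2500]
Step 4: x=[6.7500 10.1250 16.5625] v=[2.5000 -4.2500 0.8750]
Step 5: x=[6.3750 11.0625 16.2813] v=[-0.7500 1.8750 -0.5625]

Answer: 6.3750 11.0625 16.2813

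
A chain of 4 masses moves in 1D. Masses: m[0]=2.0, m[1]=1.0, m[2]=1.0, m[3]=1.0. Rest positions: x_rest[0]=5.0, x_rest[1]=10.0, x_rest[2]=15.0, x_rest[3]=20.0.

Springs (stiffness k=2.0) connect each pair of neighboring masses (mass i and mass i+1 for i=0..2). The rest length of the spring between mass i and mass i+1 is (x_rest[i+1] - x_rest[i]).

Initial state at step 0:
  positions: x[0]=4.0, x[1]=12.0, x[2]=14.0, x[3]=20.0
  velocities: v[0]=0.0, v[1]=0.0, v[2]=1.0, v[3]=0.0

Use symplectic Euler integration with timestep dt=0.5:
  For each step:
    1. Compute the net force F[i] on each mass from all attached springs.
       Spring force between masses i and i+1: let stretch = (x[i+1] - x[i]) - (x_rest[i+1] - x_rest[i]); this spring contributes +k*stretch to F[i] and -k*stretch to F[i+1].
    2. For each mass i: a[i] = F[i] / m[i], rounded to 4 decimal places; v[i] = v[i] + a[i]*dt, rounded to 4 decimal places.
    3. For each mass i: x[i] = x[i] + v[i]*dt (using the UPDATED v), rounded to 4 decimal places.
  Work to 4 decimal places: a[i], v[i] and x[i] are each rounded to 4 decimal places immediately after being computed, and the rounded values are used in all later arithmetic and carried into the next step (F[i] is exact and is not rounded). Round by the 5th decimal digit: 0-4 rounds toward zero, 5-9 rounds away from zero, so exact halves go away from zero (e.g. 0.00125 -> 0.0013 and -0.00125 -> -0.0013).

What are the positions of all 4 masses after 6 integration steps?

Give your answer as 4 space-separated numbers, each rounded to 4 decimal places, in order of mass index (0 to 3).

Step 0: x=[4.0000 12.0000 14.0000 20.0000] v=[0.0000 0.0000 1.0000 0.0000]
Step 1: x=[4.7500 9.0000 16.5000 19.5000] v=[1.5000 -6.0000 5.0000 -1.0000]
Step 2: x=[5.3125 7.6250 16.7500 20.0000] v=[1.1250 -2.7500 0.5000 1.0000]
Step 3: x=[5.2031 9.6563 14.0625 21.3750] v=[-0.2188 4.0625 -5.3750 2.7500]
Step 4: x=[4.9570 11.6641 12.8282 21.5938] v=[-0.4922 4.0155 -2.4687 0.4375]
Step 5: x=[5.1377 10.9004 15.3946 19.9298] v=[0.3614 -1.5275 5.1328 -3.3281]
Step 6: x=[5.5091 9.5024 17.9815 18.4982] v=[0.7428 -2.7960 5.1738 -2.8633]

Answer: 5.5091 9.5024 17.9815 18.4982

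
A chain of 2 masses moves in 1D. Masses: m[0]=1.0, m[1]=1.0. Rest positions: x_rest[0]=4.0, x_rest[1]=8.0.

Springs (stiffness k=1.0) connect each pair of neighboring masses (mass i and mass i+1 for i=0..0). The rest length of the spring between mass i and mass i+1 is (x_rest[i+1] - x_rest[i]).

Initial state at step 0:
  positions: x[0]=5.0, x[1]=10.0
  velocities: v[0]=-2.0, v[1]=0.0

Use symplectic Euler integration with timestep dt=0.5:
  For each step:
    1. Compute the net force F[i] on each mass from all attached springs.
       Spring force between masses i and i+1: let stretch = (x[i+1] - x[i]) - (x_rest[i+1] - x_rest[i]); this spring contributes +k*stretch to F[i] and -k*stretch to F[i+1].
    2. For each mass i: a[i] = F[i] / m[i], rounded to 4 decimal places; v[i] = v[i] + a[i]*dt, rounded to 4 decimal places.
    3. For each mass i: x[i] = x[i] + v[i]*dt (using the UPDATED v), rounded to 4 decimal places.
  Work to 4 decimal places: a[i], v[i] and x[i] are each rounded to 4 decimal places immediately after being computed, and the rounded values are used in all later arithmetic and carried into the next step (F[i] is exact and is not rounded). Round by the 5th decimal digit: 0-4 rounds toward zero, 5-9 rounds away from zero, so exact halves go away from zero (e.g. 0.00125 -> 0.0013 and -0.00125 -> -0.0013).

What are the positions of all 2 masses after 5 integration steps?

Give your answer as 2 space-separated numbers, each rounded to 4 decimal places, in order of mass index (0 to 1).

Step 0: x=[5.0000 10.0000] v=[-2.0000 0.0000]
Step 1: x=[4.2500 9.7500] v=[-1.5000 -0.5000]
Step 2: x=[3.8750 9.1250] v=[-0.7500 -1.2500]
Step 3: x=[3.8125 8.1875] v=[-0.1250 -1.8750]
Step 4: x=[3.8438 7.1563] v=[0.0625 -2.0625]
Step 5: x=[3.7032 6.2969] v=[-0.2813 -1.7188]

Answer: 3.7032 6.2969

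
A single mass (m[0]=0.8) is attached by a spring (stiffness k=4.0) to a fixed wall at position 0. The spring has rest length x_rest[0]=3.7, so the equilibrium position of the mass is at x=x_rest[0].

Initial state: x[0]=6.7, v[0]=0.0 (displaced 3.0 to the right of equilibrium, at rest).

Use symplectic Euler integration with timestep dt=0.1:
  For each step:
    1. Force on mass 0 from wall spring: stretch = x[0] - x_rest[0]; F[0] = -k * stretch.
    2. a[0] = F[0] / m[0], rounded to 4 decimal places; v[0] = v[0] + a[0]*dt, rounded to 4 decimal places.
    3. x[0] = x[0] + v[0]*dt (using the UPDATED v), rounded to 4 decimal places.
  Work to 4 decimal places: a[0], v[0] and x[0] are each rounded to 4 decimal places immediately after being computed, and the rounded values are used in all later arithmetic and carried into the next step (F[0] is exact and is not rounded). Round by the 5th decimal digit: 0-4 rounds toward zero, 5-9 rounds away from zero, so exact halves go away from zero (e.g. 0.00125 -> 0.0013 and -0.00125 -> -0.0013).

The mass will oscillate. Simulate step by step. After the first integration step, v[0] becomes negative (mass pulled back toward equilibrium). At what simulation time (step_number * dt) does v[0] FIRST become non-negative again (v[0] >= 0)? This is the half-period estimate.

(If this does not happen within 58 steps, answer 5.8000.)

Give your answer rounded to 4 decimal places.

Answer: 1.5000

Derivation:
Step 0: x=[6.7000] v=[0.0000]
Step 1: x=[6.5500] v=[-1.5000]
Step 2: x=[6.2575] v=[-2.9250]
Step 3: x=[5.8371] v=[-4.2038]
Step 4: x=[5.3099] v=[-5.2724]
Step 5: x=[4.7022] v=[-6.0774]
Step 6: x=[4.0444] v=[-6.5785]
Step 7: x=[3.3693] v=[-6.7507]
Step 8: x=[2.7108] v=[-6.5854]
Step 9: x=[2.1017] v=[-6.0908]
Step 10: x=[1.5725] v=[-5.2917]
Step 11: x=[1.1497] v=[-4.2280]
Step 12: x=[0.8544] v=[-2.9529]
Step 13: x=[0.7014] v=[-1.5301]
Step 14: x=[0.6983] v=[-0.0308]
Step 15: x=[0.8453] v=[1.4701]
First v>=0 after going negative at step 15, time=1.5000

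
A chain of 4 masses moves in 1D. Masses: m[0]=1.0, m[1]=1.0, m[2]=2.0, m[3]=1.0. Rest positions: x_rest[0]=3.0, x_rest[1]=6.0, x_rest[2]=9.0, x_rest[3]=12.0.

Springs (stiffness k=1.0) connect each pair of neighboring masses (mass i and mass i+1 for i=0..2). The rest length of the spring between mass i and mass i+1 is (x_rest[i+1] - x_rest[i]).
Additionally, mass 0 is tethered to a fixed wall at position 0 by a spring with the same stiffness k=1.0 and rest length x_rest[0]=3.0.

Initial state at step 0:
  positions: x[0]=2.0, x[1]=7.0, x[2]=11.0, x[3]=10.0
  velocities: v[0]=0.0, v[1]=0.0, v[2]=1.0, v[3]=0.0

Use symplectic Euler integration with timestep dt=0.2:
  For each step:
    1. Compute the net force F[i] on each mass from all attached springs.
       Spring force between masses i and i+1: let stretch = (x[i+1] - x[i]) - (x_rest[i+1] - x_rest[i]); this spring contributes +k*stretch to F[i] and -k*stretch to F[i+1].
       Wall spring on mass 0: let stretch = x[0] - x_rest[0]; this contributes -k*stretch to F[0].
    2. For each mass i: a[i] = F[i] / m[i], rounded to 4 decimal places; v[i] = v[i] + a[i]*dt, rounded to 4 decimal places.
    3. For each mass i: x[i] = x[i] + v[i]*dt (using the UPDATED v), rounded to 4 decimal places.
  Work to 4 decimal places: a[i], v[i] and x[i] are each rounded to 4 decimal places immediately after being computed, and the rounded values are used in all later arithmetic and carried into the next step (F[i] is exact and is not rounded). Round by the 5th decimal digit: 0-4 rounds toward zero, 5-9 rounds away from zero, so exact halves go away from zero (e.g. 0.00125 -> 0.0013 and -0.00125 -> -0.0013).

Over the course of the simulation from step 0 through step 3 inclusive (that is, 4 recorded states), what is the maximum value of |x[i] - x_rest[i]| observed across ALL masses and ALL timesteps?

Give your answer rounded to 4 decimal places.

Step 0: x=[2.0000 7.0000 11.0000 10.0000] v=[0.0000 0.0000 1.0000 0.0000]
Step 1: x=[2.1200 6.9600 11.1000 10.1600] v=[0.6000 -0.2000 0.5000 0.8000]
Step 2: x=[2.3488 6.8920 11.0984 10.4776] v=[1.1440 -0.3400 -0.0080 1.5880]
Step 3: x=[2.6654 6.8105 11.0003 10.9400] v=[1.5829 -0.4074 -0.4907 2.3122]
Max displacement = 2.1000

Answer: 2.1000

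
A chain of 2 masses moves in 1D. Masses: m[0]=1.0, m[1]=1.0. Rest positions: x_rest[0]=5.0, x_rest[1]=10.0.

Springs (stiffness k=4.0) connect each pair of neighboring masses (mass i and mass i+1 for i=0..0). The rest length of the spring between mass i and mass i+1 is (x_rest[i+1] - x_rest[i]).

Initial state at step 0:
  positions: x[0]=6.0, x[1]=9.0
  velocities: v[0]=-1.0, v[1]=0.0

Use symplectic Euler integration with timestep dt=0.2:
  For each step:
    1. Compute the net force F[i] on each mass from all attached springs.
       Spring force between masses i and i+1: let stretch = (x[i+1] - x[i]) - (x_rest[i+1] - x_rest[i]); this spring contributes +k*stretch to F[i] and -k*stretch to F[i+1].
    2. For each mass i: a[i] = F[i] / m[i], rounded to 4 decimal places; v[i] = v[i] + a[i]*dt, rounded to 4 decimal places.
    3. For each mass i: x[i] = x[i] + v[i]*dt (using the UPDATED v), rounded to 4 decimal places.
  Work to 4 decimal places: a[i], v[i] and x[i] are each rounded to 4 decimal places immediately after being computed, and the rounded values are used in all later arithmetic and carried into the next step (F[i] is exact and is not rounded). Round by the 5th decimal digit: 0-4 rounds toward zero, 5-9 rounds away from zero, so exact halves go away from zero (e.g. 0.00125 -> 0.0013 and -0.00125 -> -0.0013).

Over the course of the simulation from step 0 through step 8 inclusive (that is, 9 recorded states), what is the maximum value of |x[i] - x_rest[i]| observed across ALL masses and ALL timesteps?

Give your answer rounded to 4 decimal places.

Step 0: x=[6.0000 9.0000] v=[-1.0000 0.0000]
Step 1: x=[5.4800 9.3200] v=[-2.6000 1.6000]
Step 2: x=[4.7744 9.8256] v=[-3.5280 2.5280]
Step 3: x=[4.0770 10.3230] v=[-3.4870 2.4870]
Step 4: x=[3.5790 10.6210] v=[-2.4902 1.4902]
Step 5: x=[3.4077 10.5923] v=[-0.8566 -0.1434]
Step 6: x=[3.5859 10.2141] v=[0.8911 -1.8911]
Step 7: x=[4.0246 9.5754] v=[2.1937 -3.1937]
Step 8: x=[4.5515 8.8485] v=[2.6343 -3.6343]
Max displacement = 1.5923

Answer: 1.5923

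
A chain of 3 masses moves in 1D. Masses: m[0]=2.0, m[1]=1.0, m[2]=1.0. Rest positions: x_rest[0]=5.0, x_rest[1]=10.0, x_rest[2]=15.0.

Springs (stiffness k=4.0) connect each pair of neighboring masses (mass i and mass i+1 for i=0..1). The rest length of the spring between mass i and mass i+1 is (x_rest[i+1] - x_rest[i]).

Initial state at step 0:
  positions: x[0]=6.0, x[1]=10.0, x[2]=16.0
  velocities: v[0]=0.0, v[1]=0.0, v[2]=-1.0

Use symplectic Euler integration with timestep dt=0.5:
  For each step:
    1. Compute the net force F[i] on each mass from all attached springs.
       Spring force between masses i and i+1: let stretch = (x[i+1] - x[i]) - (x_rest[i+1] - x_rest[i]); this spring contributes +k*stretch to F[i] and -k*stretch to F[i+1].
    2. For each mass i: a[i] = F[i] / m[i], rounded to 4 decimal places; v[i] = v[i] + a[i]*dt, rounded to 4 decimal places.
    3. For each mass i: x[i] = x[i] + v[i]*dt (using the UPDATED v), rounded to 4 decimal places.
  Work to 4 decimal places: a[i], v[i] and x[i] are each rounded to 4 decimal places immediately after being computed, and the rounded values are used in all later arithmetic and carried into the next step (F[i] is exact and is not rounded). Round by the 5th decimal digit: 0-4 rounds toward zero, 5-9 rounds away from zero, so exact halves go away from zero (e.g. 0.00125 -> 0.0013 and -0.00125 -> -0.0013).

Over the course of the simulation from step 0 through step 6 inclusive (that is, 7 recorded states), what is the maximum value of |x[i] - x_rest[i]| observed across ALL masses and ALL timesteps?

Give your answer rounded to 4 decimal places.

Answer: 2.0000

Derivation:
Step 0: x=[6.0000 10.0000 16.0000] v=[0.0000 0.0000 -1.0000]
Step 1: x=[5.5000 12.0000 14.5000] v=[-1.0000 4.0000 -3.0000]
Step 2: x=[5.7500 10.0000 15.5000] v=[0.5000 -4.0000 2.0000]
Step 3: x=[5.6250 9.2500 16.0000] v=[-0.2500 -1.5000 1.0000]
Step 4: x=[4.8125 11.6250 14.7500] v=[-1.6250 4.7500 -2.5000]
Step 5: x=[4.9063 10.3125 15.3750] v=[0.1875 -2.6250 1.2500]
Step 6: x=[5.2032 8.6563 15.9375] v=[0.5937 -3.3124 1.1250]
Max displacement = 2.0000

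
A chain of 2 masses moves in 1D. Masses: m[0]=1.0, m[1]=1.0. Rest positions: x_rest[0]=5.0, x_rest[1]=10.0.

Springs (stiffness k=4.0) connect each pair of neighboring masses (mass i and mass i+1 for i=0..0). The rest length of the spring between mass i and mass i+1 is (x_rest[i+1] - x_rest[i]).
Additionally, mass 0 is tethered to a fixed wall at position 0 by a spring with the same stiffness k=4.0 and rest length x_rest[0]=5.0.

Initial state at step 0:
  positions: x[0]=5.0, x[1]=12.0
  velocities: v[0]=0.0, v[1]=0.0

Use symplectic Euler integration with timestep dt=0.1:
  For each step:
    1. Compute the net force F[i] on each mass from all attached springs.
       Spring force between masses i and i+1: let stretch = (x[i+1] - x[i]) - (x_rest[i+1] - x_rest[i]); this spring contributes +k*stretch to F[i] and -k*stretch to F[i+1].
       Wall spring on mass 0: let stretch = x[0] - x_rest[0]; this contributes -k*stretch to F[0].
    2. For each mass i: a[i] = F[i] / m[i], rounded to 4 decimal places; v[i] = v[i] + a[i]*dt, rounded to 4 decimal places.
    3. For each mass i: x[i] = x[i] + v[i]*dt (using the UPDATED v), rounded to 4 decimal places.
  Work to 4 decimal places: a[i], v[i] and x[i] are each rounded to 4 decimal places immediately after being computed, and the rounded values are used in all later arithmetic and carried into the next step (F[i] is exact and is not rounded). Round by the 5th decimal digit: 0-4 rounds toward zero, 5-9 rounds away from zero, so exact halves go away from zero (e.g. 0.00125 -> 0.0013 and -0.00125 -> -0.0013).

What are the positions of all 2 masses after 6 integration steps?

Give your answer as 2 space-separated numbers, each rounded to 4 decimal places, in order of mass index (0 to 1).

Step 0: x=[5.0000 12.0000] v=[0.0000 0.0000]
Step 1: x=[5.0800 11.9200] v=[0.8000 -0.8000]
Step 2: x=[5.2304 11.7664] v=[1.5040 -1.5360]
Step 3: x=[5.4330 11.5514] v=[2.0262 -2.1504]
Step 4: x=[5.6630 11.2916] v=[2.3004 -2.5978]
Step 5: x=[5.8917 11.0067] v=[2.2866 -2.8492]
Step 6: x=[6.0893 10.7172] v=[1.9759 -2.8952]

Answer: 6.0893 10.7172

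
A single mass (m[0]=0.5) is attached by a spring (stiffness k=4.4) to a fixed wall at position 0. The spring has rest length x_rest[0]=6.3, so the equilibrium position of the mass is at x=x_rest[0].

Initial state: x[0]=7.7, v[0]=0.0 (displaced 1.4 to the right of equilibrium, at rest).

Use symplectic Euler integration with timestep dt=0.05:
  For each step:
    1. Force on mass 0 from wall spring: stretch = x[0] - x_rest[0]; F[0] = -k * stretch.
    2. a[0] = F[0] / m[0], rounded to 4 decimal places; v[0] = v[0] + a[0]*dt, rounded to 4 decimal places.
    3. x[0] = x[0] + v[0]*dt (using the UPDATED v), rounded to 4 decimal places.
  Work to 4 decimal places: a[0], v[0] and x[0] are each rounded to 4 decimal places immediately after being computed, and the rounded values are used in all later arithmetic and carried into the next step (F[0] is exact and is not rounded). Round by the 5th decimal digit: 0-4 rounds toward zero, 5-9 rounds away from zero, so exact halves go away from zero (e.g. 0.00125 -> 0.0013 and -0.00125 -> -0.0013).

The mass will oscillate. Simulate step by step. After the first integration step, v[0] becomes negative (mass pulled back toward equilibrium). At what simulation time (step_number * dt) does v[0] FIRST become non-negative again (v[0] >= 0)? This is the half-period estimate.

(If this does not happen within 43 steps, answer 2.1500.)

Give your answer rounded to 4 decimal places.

Step 0: x=[7.7000] v=[0.0000]
Step 1: x=[7.6692] v=[-0.6160]
Step 2: x=[7.6083] v=[-1.2185]
Step 3: x=[7.5186] v=[-1.7942]
Step 4: x=[7.4021] v=[-2.3304]
Step 5: x=[7.2613] v=[-2.8153]
Step 6: x=[7.0994] v=[-3.2383]
Step 7: x=[6.9199] v=[-3.5900]
Step 8: x=[6.7268] v=[-3.8628]
Step 9: x=[6.5243] v=[-4.0506]
Step 10: x=[6.3168] v=[-4.1493]
Step 11: x=[6.1090] v=[-4.1567]
Step 12: x=[5.9054] v=[-4.0727]
Step 13: x=[5.7104] v=[-3.8991]
Step 14: x=[5.5284] v=[-3.6397]
Step 15: x=[5.3634] v=[-3.3002]
Step 16: x=[5.2190] v=[-2.8881]
Step 17: x=[5.0984] v=[-2.4125]
Step 18: x=[5.0042] v=[-1.8838]
Step 19: x=[4.9385] v=[-1.3137]
Step 20: x=[4.9028] v=[-0.7146]
Step 21: x=[4.8978] v=[-0.0998]
Step 22: x=[4.9237] v=[0.5172]
First v>=0 after going negative at step 22, time=1.1000

Answer: 1.1000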